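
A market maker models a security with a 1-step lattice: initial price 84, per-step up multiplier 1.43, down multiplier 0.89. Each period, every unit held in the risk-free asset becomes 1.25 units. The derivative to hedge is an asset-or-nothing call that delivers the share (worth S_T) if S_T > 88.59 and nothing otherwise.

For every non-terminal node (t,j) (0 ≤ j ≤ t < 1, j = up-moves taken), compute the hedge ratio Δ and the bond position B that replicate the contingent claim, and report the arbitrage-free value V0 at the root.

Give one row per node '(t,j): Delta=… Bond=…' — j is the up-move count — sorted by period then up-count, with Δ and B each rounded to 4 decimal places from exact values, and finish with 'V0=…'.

(0,0): Delta=2.6481 Bond=-158.3804
V0=64.0640

Since d<R<u, set p* = (R−d)/(u−d) = 0.6667; price each node as the discounted p*-expectation of its children.
At expiry t=1: V(1,0)=0.0000, V(1,1)=120.1200
  t=0,j=0: stock 84.0000 → up 120.1200 (V=120.1200), down 74.7600 (V=0.0000). Price 64.0640; hedge Δ=2.6481, bond B=-158.3804.
Self-financing check: at every node Δ·S+B equals the discounted successor values.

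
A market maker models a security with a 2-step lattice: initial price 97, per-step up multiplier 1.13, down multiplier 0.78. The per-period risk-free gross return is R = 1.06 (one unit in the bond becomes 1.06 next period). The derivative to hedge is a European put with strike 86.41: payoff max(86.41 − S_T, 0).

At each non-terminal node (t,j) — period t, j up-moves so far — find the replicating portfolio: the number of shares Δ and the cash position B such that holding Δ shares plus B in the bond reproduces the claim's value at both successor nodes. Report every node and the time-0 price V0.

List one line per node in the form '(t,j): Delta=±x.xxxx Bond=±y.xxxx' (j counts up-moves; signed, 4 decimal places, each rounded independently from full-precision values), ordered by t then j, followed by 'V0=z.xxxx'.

Risk-neutral probability p* = (R−d)/(u−d) = (1.06−0.78)/(1.13−0.78) = 0.8000.
Terminal payoffs: V(2,0)=27.3952, V(2,1)=0.9142, V(2,2)=0.0000
(1,0): S=75.6600. Δ = (V_up−V_dn)/(S_up−S_dn) = (0.9142−27.3952)/(85.4958−59.0148) = -1.0000. V = [p*·0.9142 + (1−p*)·27.3952]/1.06 = 5.8589. B = V − Δ·S = 81.5189.
(1,1): S=109.6100. Δ = (V_up−V_dn)/(S_up−S_dn) = (0.0000−0.9142)/(123.8593−85.4958) = -0.0238. V = [p*·0.0000 + (1−p*)·0.9142]/1.06 = 0.1725. B = V − Δ·S = 2.7845.
(0,0): S=97.0000. Δ = (V_up−V_dn)/(S_up−S_dn) = (0.1725−5.8589)/(109.6100−75.6600) = -0.1675. V = [p*·0.1725 + (1−p*)·5.8589]/1.06 = 1.2356. B = V − Δ·S = 17.4824.
Each (Δ,B) replicates both successor values, so the strategy is self-financing and V0 is arbitrage-free.

(0,0): Delta=-0.1675 Bond=17.4824
(1,0): Delta=-1.0000 Bond=81.5189
(1,1): Delta=-0.0238 Bond=2.7845
V0=1.2356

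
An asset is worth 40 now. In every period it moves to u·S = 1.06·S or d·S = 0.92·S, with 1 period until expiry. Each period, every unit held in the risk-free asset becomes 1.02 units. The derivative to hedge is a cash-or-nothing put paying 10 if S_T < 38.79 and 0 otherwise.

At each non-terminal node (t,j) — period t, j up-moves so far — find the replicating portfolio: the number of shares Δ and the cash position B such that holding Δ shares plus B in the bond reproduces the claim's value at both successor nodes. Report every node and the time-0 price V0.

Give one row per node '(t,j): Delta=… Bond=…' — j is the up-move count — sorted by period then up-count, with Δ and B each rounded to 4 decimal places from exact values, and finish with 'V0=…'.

(0,0): Delta=-1.7857 Bond=74.2297
V0=2.8011

The replicating-portfolio and risk-neutral prices coincide; use p* = (1.02−0.92)/(1.06−0.92) = 0.7143 for the latter.
At expiry t=1: V(1,0)=10.0000, V(1,1)=0.0000
  t=0,j=0: stock 40.0000 → up 42.4000 (V=0.0000), down 36.8000 (V=10.0000). Price 2.8011; hedge Δ=-1.7857, bond B=74.2297.
The time-0 hedge costs 2.8011, which is the no-arbitrage price.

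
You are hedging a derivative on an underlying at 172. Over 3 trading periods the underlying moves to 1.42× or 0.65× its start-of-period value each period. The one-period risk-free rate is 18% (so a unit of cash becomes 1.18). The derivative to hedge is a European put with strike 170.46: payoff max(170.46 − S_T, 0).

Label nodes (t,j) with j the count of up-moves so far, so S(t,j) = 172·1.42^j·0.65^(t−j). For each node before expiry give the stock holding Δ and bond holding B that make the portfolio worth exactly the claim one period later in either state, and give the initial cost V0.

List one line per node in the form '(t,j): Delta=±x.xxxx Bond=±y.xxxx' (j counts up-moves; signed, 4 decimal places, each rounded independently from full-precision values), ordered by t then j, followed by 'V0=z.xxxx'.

No-arbitrage ⇒ martingale measure with p* = (R−d)/(u−d) = 0.6883.
At expiry t=3: V(3,0)=123.2245, V(3,1)=67.2686, V(3,2)=0.0000, V(3,3)=0.0000
  t=2,j=0: stock 72.6700 → up 103.1914 (V=67.2686), down 47.2355 (V=123.2245). Price 71.7876; hedge Δ=-1.0000, bond B=144.4576.
  t=2,j=1: stock 158.7560 → up 225.4335 (V=0.0000), down 103.1914 (V=67.2686). Price 17.7685; hedge Δ=-0.5503, bond B=105.1303.
  t=2,j=2: stock 346.8208 → up 492.4855 (V=0.0000), down 225.4335 (V=0.0000). Price 0.0000; hedge Δ=0.0000, bond B=0.0000.
  t=1,j=0: stock 111.8000 → up 158.7560 (V=17.7685), down 72.6700 (V=71.7876). Price 29.3268; hedge Δ=-0.6275, bond B=99.4815.
  t=1,j=1: stock 244.2400 → up 346.8208 (V=0.0000), down 158.7560 (V=17.7685). Price 4.6934; hedge Δ=-0.0945, bond B=27.7694.
  t=0,j=0: stock 172.0000 → up 244.2400 (V=4.6934), down 111.8000 (V=29.3268). Price 10.4842; hedge Δ=-0.1860, bond B=42.4756.
Self-financing check: at every node Δ·S+B equals the discounted successor values.

(0,0): Delta=-0.1860 Bond=42.4756
(1,0): Delta=-0.6275 Bond=99.4815
(1,1): Delta=-0.0945 Bond=27.7694
(2,0): Delta=-1.0000 Bond=144.4576
(2,1): Delta=-0.5503 Bond=105.1303
(2,2): Delta=0.0000 Bond=0.0000
V0=10.4842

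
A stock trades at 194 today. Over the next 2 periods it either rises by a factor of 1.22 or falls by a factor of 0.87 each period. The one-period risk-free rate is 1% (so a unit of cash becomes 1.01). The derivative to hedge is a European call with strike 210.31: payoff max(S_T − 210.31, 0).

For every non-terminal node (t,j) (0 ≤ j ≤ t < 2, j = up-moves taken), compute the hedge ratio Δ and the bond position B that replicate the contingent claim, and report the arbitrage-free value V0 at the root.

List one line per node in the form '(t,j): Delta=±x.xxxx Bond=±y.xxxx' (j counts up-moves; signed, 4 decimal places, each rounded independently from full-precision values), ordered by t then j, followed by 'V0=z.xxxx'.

The replicating-portfolio and risk-neutral prices coincide; use p* = (1.01−0.87)/(1.22−0.87) = 0.4000 for the latter.
Payoff layer (t=2): V(2,0)=0.0000, V(2,1)=0.0000, V(2,2)=78.4396
(1,0): S=168.7800. Δ = (V_up−V_dn)/(S_up−S_dn) = (0.0000−0.0000)/(205.9116−146.8386) = 0.0000. V = [p*·0.0000 + (1−p*)·0.0000]/1.01 = 0.0000. B = V − Δ·S = 0.0000.
(1,1): S=236.6800. Δ = (V_up−V_dn)/(S_up−S_dn) = (78.4396−0.0000)/(288.7496−205.9116) = 0.9469. V = [p*·78.4396 + (1−p*)·0.0000]/1.01 = 31.0652. B = V − Δ·S = -193.0480.
(0,0): S=194.0000. Δ = (V_up−V_dn)/(S_up−S_dn) = (31.0652−0.0000)/(236.6800−168.7800) = 0.4575. V = [p*·31.0652 + (1−p*)·0.0000]/1.01 = 12.3030. B = V − Δ·S = -76.4546.
Self-financing check: at every node Δ·S+B equals the discounted successor values.

(0,0): Delta=0.4575 Bond=-76.4546
(1,0): Delta=0.0000 Bond=0.0000
(1,1): Delta=0.9469 Bond=-193.0480
V0=12.3030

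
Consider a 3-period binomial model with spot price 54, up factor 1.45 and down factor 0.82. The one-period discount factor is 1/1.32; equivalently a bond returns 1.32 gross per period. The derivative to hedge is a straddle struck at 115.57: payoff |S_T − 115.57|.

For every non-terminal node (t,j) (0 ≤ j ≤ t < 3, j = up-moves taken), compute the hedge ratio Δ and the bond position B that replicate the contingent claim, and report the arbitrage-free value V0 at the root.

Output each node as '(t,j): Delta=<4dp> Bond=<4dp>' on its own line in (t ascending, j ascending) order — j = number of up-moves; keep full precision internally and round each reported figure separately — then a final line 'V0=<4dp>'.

The replicating-portfolio and risk-neutral prices coincide; use p* = (1.32−0.82)/(1.45−0.82) = 0.7937 for the latter.
Payoff layer (t=3): V(3,0)=85.7961, V(3,1)=62.9211, V(3,2)=22.4713, V(3,3)=49.0557
  t=2,j=0: stock 36.3096 → up 52.6489 (V=62.9211), down 29.7739 (V=85.7961). Price 51.2434; hedge Δ=-1.0000, bond B=87.5530.
  t=2,j=1: stock 64.2060 → up 93.0987 (V=22.4713), down 52.6489 (V=62.9211). Price 23.3470; hedge Δ=-1.0000, bond B=87.5530.
  t=2,j=2: stock 113.5350 → up 164.6257 (V=49.0557), down 93.0987 (V=22.4713). Price 33.0076; hedge Δ=0.3717, bond B=-9.1899.
  t=1,j=0: stock 44.2800 → up 64.2060 (V=23.3470), down 36.3096 (V=51.2434). Price 22.0481; hedge Δ=-1.0000, bond B=66.3281.
  t=1,j=1: stock 78.3000 → up 113.5350 (V=33.0076), down 64.2060 (V=23.3470). Price 23.4956; hedge Δ=0.1958, bond B=8.1613.
  t=0,j=0: stock 54.0000 → up 78.3000 (V=23.4956), down 44.2800 (V=22.0481). Price 17.5734; hedge Δ=0.0425, bond B=15.2757.
The time-0 hedge costs 17.5734, which is the no-arbitrage price.

(0,0): Delta=0.0425 Bond=15.2757
(1,0): Delta=-1.0000 Bond=66.3281
(1,1): Delta=0.1958 Bond=8.1613
(2,0): Delta=-1.0000 Bond=87.5530
(2,1): Delta=-1.0000 Bond=87.5530
(2,2): Delta=0.3717 Bond=-9.1899
V0=17.5734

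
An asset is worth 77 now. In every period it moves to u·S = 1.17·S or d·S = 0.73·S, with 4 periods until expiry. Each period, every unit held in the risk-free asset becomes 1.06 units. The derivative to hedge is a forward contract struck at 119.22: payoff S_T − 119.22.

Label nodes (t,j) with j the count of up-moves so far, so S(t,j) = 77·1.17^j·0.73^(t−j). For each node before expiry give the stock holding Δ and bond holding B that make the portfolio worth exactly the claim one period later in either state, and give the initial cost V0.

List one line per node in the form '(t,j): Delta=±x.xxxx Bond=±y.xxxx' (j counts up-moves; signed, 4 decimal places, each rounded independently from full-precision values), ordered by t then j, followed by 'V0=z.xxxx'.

No-arbitrage ⇒ martingale measure with p* = (R−d)/(u−d) = 0.7500.
At expiry t=4: V(4,0)=-97.3534, V(4,1)=-84.1735, V(4,2)=-63.0495, V(4,3)=-29.1933, V(4,4)=25.0693
  t=3,j=0: stock 29.9543 → up 35.0465 (V=-84.1735), down 21.8666 (V=-97.3534). Price -82.5174; hedge Δ=1.0000, bond B=-112.4717.
  t=3,j=1: stock 48.0090 → up 56.1705 (V=-63.0495), down 35.0465 (V=-84.1735). Price -64.4627; hedge Δ=1.0000, bond B=-112.4717.
  t=3,j=2: stock 76.9459 → up 90.0267 (V=-29.1933), down 56.1705 (V=-63.0495). Price -35.5258; hedge Δ=1.0000, bond B=-112.4717.
  t=3,j=3: stock 123.3242 → up 144.2893 (V=25.0693), down 90.0267 (V=-29.1933). Price 10.8525; hedge Δ=1.0000, bond B=-112.4717.
  t=2,j=0: stock 41.0333 → up 48.0090 (V=-64.4627), down 29.9543 (V=-82.5174). Price -65.0721; hedge Δ=1.0000, bond B=-106.1054.
  t=2,j=1: stock 65.7657 → up 76.9459 (V=-35.5258), down 48.0090 (V=-64.4627). Price -40.3397; hedge Δ=1.0000, bond B=-106.1054.
  t=2,j=2: stock 105.4053 → up 123.3242 (V=10.8525), down 76.9459 (V=-35.5258). Price -0.7001; hedge Δ=1.0000, bond B=-106.1054.
  t=1,j=0: stock 56.2100 → up 65.7657 (V=-40.3397), down 41.0333 (V=-65.0721). Price -43.8894; hedge Δ=1.0000, bond B=-100.0994.
  t=1,j=1: stock 90.0900 → up 105.4053 (V=-0.7001), down 65.7657 (V=-40.3397). Price -10.0094; hedge Δ=1.0000, bond B=-100.0994.
  t=0,j=0: stock 77.0000 → up 90.0900 (V=-10.0094), down 56.2100 (V=-43.8894). Price -17.4334; hedge Δ=1.0000, bond B=-94.4334.
Root portfolio cost Δ·77+B reproduces V0=-17.4334.

(0,0): Delta=1.0000 Bond=-94.4334
(1,0): Delta=1.0000 Bond=-100.0994
(1,1): Delta=1.0000 Bond=-100.0994
(2,0): Delta=1.0000 Bond=-106.1054
(2,1): Delta=1.0000 Bond=-106.1054
(2,2): Delta=1.0000 Bond=-106.1054
(3,0): Delta=1.0000 Bond=-112.4717
(3,1): Delta=1.0000 Bond=-112.4717
(3,2): Delta=1.0000 Bond=-112.4717
(3,3): Delta=1.0000 Bond=-112.4717
V0=-17.4334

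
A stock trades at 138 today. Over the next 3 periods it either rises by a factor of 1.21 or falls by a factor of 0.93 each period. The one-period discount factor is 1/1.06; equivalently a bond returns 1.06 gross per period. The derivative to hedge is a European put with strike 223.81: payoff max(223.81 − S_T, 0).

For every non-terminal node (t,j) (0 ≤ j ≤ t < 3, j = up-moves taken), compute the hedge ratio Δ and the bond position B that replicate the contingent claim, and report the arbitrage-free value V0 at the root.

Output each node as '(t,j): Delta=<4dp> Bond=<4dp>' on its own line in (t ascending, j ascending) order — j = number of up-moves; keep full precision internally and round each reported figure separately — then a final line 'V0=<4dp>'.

Risk-neutral probability p* = (R−d)/(u−d) = (1.06−0.93)/(1.21−0.93) = 0.4643.
Terminal payoffs: V(3,0)=112.8087, V(3,1)=79.3890, V(3,2)=35.9074, V(3,3)=0.0000
Node (2,0) S=119.3562: V=(p*·79.3890+(1−p*)·112.8087)/1.06=91.7853; Δ=(79.3890−112.8087)/(144.4210−111.0013)=-1.0000; B=V−Δ·S=211.1415
Node (2,1) S=155.2914: V=(p*·35.9074+(1−p*)·79.3890)/1.06=55.8501; Δ=(35.9074−79.3890)/(187.9026−144.4210)=-1.0000; B=V−Δ·S=211.1415
Node (2,2) S=202.0458: V=(p*·0.0000+(1−p*)·35.9074)/1.06=18.1473; Δ=(0.0000−35.9074)/(244.4754−187.9026)=-0.6347; B=V−Δ·S=146.3880
Node (1,0) S=128.3400: V=(p*·55.8501+(1−p*)·91.7853)/1.06=70.8501; Δ=(55.8501−91.7853)/(155.2914−119.3562)=-1.0000; B=V−Δ·S=199.1901
Node (1,1) S=166.9800: V=(p*·18.1473+(1−p*)·55.8501)/1.06=36.1747; Δ=(18.1473−55.8501)/(202.0458−155.2914)=-0.8064; B=V−Δ·S=170.8277
Node (0,0) S=138.0000: V=(p*·36.1747+(1−p*)·70.8501)/1.06=51.6517; Δ=(36.1747−70.8501)/(166.9800−128.3400)=-0.8974; B=V−Δ·S=175.4923
Each (Δ,B) replicates both successor values, so the strategy is self-financing and V0 is arbitrage-free.

(0,0): Delta=-0.8974 Bond=175.4923
(1,0): Delta=-1.0000 Bond=199.1901
(1,1): Delta=-0.8064 Bond=170.8277
(2,0): Delta=-1.0000 Bond=211.1415
(2,1): Delta=-1.0000 Bond=211.1415
(2,2): Delta=-0.6347 Bond=146.3880
V0=51.6517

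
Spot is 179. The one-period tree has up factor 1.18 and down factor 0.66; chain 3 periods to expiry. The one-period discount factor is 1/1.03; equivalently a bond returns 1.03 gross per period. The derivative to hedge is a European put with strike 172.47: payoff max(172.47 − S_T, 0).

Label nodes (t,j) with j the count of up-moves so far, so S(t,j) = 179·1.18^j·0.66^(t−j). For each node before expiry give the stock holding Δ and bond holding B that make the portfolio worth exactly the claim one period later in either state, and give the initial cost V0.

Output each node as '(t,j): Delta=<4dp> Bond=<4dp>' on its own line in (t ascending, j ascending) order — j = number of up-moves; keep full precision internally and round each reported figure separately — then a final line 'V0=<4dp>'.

No-arbitrage ⇒ martingale measure with p* = (R−d)/(u−d) = 0.7115.
Payoff layer (t=3): V(3,0)=121.0082, V(3,1)=80.4626, V(3,2)=7.9719, V(3,3)=0.0000
Node (2,0) S=77.9724: V=(p*·80.4626+(1−p*)·121.0082)/1.03=89.4742; Δ=(80.4626−121.0082)/(92.0074−51.4618)=-1.0000; B=V−Δ·S=167.4466
Node (2,1) S=139.4052: V=(p*·7.9719+(1−p*)·80.4626)/1.03=28.0414; Δ=(7.9719−80.4626)/(164.4981−92.0074)=-1.0000; B=V−Δ·S=167.4466
Node (2,2) S=249.2396: V=(p*·0.0000+(1−p*)·7.9719)/1.03=2.2326; Δ=(0.0000−7.9719)/(294.1027−164.4981)=-0.0615; B=V−Δ·S=17.5631
Node (1,0) S=118.1400: V=(p*·28.0414+(1−p*)·89.4742)/1.03=44.4295; Δ=(28.0414−89.4742)/(139.4052−77.9724)=-1.0000; B=V−Δ·S=162.5695
Node (1,1) S=211.2200: V=(p*·2.2326+(1−p*)·28.0414)/1.03=9.3956; Δ=(2.2326−28.0414)/(249.2396−139.4052)=-0.2350; B=V−Δ·S=59.0279
Node (0,0) S=179.0000: V=(p*·9.3956+(1−p*)·44.4295)/1.03=18.9335; Δ=(9.3956−44.4295)/(211.2200−118.1400)=-0.3764; B=V−Δ·S=86.3065
Root portfolio cost Δ·179+B reproduces V0=18.9335.

(0,0): Delta=-0.3764 Bond=86.3065
(1,0): Delta=-1.0000 Bond=162.5695
(1,1): Delta=-0.2350 Bond=59.0279
(2,0): Delta=-1.0000 Bond=167.4466
(2,1): Delta=-1.0000 Bond=167.4466
(2,2): Delta=-0.0615 Bond=17.5631
V0=18.9335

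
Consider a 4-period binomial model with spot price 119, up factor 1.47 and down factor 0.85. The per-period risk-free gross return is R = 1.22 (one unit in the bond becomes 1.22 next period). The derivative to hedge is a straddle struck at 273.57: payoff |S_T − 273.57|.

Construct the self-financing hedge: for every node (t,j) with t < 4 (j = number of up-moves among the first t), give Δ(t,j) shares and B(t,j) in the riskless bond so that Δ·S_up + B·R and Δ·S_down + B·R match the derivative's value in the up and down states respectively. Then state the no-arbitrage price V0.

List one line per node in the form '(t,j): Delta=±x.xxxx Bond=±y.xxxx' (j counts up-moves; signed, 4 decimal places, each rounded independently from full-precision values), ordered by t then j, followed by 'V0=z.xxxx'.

(0,0): Delta=0.0506 Bond=45.5442
(1,0): Delta=-0.6357 Bond=124.9862
(1,1): Delta=0.3187 Bond=8.6571
(2,0): Delta=-1.0000 Bond=183.8014
(2,1): Delta=-0.4934 Bond=131.3222
(2,2): Delta=0.6360 Bond=-71.0334
(3,0): Delta=-1.0000 Bond=224.2377
(3,1): Delta=-1.0000 Bond=224.2377
(3,2): Delta=-0.2955 Bond=116.9532
(3,3): Delta=1.0000 Bond=-224.2377
V0=51.5645

Risk-neutral probability p* = (R−d)/(u−d) = (1.22−0.85)/(1.47−0.85) = 0.5968.
Terminal values V(4,·): V(4,0)=211.4513, V(4,1)=166.1411, V(4,2)=87.7812, V(4,3)=47.7353, V(4,4)=282.0992
(3,0): S=73.0809. Δ = (V_up−V_dn)/(S_up−S_dn) = (166.1411−211.4513)/(107.4289−62.1187) = -1.0000. V = [p*·166.1411 + (1−p*)·211.4513]/1.22 = 151.1568. B = V − Δ·S = 224.2377.
(3,1): S=126.3869. Δ = (V_up−V_dn)/(S_up−S_dn) = (87.7812−166.1411)/(185.7888−107.4289) = -1.0000. V = [p*·87.7812 + (1−p*)·166.1411]/1.22 = 97.8508. B = V − Δ·S = 224.2377.
(3,2): S=218.5750. Δ = (V_up−V_dn)/(S_up−S_dn) = (47.7353−87.7812)/(321.3053−185.7888) = -0.2955. V = [p*·47.7353 + (1−p*)·87.7812]/1.22 = 52.3630. B = V − Δ·S = 116.9532.
(3,3): S=378.0062. Δ = (V_up−V_dn)/(S_up−S_dn) = (282.0992−47.7353)/(555.6692−321.3053) = 1.0000. V = [p*·282.0992 + (1−p*)·47.7353]/1.22 = 153.7685. B = V − Δ·S = -224.2377.
(2,0): S=85.9775. Δ = (V_up−V_dn)/(S_up−S_dn) = (97.8508−151.1568)/(126.3869−73.0809) = -1.0000. V = [p*·97.8508 + (1−p*)·151.1568]/1.22 = 97.8239. B = V − Δ·S = 183.8014.
(2,1): S=148.6905. Δ = (V_up−V_dn)/(S_up−S_dn) = (52.3630−97.8508)/(218.5750−126.3869) = -0.4934. V = [p*·52.3630 + (1−p*)·97.8508]/1.22 = 57.9548. B = V − Δ·S = 131.3222.
(2,2): S=257.1471. Δ = (V_up−V_dn)/(S_up−S_dn) = (153.7685−52.3630)/(378.0062−218.5750) = 0.6360. V = [p*·153.7685 + (1−p*)·52.3630]/1.22 = 92.5239. B = V − Δ·S = -71.0334.
(1,0): S=101.1500. Δ = (V_up−V_dn)/(S_up−S_dn) = (57.9548−97.8239)/(148.6905−85.9775) = -0.6357. V = [p*·57.9548 + (1−p*)·97.8239]/1.22 = 60.6812. B = V − Δ·S = 124.9862.
(1,1): S=174.9300. Δ = (V_up−V_dn)/(S_up−S_dn) = (92.5239−57.9548)/(257.1471−148.6905) = 0.3187. V = [p*·92.5239 + (1−p*)·57.9548]/1.22 = 64.4137. B = V − Δ·S = 8.6571.
(0,0): S=119.0000. Δ = (V_up−V_dn)/(S_up−S_dn) = (64.4137−60.6812)/(174.9300−101.1500) = 0.0506. V = [p*·64.4137 + (1−p*)·60.6812]/1.22 = 51.5645. B = V − Δ·S = 45.5442.
Check: Δ(0,0)·S0 + B(0,0) = 51.5645 = V0.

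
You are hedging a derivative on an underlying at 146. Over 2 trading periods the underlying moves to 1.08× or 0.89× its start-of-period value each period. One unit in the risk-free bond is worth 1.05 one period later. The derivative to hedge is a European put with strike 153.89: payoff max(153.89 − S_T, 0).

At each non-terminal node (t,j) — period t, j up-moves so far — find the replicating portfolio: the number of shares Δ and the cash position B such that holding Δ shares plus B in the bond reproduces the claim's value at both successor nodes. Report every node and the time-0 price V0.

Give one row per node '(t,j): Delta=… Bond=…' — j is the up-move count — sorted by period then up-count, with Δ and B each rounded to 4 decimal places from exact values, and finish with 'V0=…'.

(0,0): Delta=-0.5257 Bond=80.8900
(1,0): Delta=-1.0000 Bond=146.5619
(1,1): Delta=-0.4524 Bond=73.3794
V0=4.1343

Risk-neutral probability p* = (R−d)/(u−d) = (1.05−0.89)/(1.08−0.89) = 0.8421.
Payoff layer (t=2): V(2,0)=38.2434, V(2,1)=13.5548, V(2,2)=0.0000
(1,0): S=129.9400. Δ = (V_up−V_dn)/(S_up−S_dn) = (13.5548−38.2434)/(140.3352−115.6466) = -1.0000. V = [p*·13.5548 + (1−p*)·38.2434]/1.05 = 16.6219. B = V − Δ·S = 146.5619.
(1,1): S=157.6800. Δ = (V_up−V_dn)/(S_up−S_dn) = (0.0000−13.5548)/(170.2944−140.3352) = -0.4524. V = [p*·0.0000 + (1−p*)·13.5548]/1.05 = 2.0383. B = V − Δ·S = 73.3794.
(0,0): S=146.0000. Δ = (V_up−V_dn)/(S_up−S_dn) = (2.0383−16.6219)/(157.6800−129.9400) = -0.5257. V = [p*·2.0383 + (1−p*)·16.6219]/1.05 = 4.1343. B = V − Δ·S = 80.8900.
The time-0 hedge costs 4.1343, which is the no-arbitrage price.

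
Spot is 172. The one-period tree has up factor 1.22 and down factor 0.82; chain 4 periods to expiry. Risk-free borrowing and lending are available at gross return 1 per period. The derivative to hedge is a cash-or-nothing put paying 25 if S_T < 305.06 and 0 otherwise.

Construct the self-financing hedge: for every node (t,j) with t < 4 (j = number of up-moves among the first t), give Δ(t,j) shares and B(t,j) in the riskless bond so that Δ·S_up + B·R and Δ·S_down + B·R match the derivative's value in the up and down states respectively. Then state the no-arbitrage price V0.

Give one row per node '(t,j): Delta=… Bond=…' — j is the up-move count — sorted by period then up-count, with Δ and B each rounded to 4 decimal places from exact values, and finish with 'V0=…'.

(0,0): Delta=-0.0331 Bond=29.6702
(1,0): Delta=0.0000 Bond=25.0000
(1,1): Delta=-0.0603 Bond=35.3781
(2,0): Delta=0.0000 Bond=25.0000
(2,1): Delta=0.0000 Bond=25.0000
(2,2): Delta=-0.1099 Bond=48.0625
(3,0): Delta=0.0000 Bond=25.0000
(3,1): Delta=0.0000 Bond=25.0000
(3,2): Delta=0.0000 Bond=25.0000
(3,3): Delta=-0.2001 Bond=76.2500
V0=23.9748

No-arbitrage ⇒ martingale measure with p* = (R−d)/(u−d) = 0.4500.
Payoff layer (t=4): V(4,0)=25.0000, V(4,1)=25.0000, V(4,2)=25.0000, V(4,3)=25.0000, V(4,4)=0.0000
  t=3,j=0: stock 94.8353 → up 115.6991 (V=25.0000), down 77.7649 (V=25.0000). Price 25.0000; hedge Δ=0.0000, bond B=25.0000.
  t=3,j=1: stock 141.0964 → up 172.1376 (V=25.0000), down 115.6991 (V=25.0000). Price 25.0000; hedge Δ=0.0000, bond B=25.0000.
  t=3,j=2: stock 209.9239 → up 256.1072 (V=25.0000), down 172.1376 (V=25.0000). Price 25.0000; hedge Δ=0.0000, bond B=25.0000.
  t=3,j=3: stock 312.3259 → up 381.0375 (V=0.0000), down 256.1072 (V=25.0000). Price 13.7500; hedge Δ=-0.2001, bond B=76.2500.
  t=2,j=0: stock 115.6528 → up 141.0964 (V=25.0000), down 94.8353 (V=25.0000). Price 25.0000; hedge Δ=0.0000, bond B=25.0000.
  t=2,j=1: stock 172.0688 → up 209.9239 (V=25.0000), down 141.0964 (V=25.0000). Price 25.0000; hedge Δ=0.0000, bond B=25.0000.
  t=2,j=2: stock 256.0048 → up 312.3259 (V=13.7500), down 209.9239 (V=25.0000). Price 19.9375; hedge Δ=-0.1099, bond B=48.0625.
  t=1,j=0: stock 141.0400 → up 172.0688 (V=25.0000), down 115.6528 (V=25.0000). Price 25.0000; hedge Δ=0.0000, bond B=25.0000.
  t=1,j=1: stock 209.8400 → up 256.0048 (V=19.9375), down 172.0688 (V=25.0000). Price 22.7219; hedge Δ=-0.0603, bond B=35.3781.
  t=0,j=0: stock 172.0000 → up 209.8400 (V=22.7219), down 141.0400 (V=25.0000). Price 23.9748; hedge Δ=-0.0331, bond B=29.6702.
Each (Δ,B) replicates both successor values, so the strategy is self-financing and V0 is arbitrage-free.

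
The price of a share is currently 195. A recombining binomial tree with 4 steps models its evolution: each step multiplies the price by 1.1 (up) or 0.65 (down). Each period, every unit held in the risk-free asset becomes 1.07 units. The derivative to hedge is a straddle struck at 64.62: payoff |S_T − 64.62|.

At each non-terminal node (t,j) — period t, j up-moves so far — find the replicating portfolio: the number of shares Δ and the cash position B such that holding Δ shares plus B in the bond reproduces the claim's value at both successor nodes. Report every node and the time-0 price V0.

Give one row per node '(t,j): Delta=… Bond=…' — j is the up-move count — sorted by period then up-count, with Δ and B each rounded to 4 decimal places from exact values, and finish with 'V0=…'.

Risk-neutral probability p* = (R−d)/(u−d) = (1.07−0.65)/(1.1−0.65) = 0.9333.
At expiry t=4: V(4,0)=29.8113, V(4,1)=5.7129, V(4,2)=35.0689, V(4,3)=104.0843, V(4,4)=220.8795
(3,0): S=53.5519. Δ = (V_up−V_dn)/(S_up−S_dn) = (5.7129−29.8113)/(58.9071−34.8087) = -1.0000. V = [p*·5.7129 + (1−p*)·29.8113]/1.07 = 6.8406. B = V − Δ·S = 60.3925.
(3,1): S=90.6263. Δ = (V_up−V_dn)/(S_up−S_dn) = (35.0689−5.7129)/(99.6889−58.9071) = 0.7198. V = [p*·35.0689 + (1−p*)·5.7129]/1.07 = 30.9456. B = V − Δ·S = -34.2898.
(3,2): S=153.3675. Δ = (V_up−V_dn)/(S_up−S_dn) = (104.0843−35.0689)/(168.7043−99.6889) = 1.0000. V = [p*·104.0843 + (1−p*)·35.0689]/1.07 = 92.9750. B = V − Δ·S = -60.3925.
(3,3): S=259.5450. Δ = (V_up−V_dn)/(S_up−S_dn) = (220.8795−104.0843)/(285.4995−168.7043) = 1.0000. V = [p*·220.8795 + (1−p*)·104.0843]/1.07 = 199.1525. B = V − Δ·S = -60.3925.
(2,0): S=82.3875. Δ = (V_up−V_dn)/(S_up−S_dn) = (30.9456−6.8406)/(90.6263−53.5519) = 0.6502. V = [p*·30.9456 + (1−p*)·6.8406]/1.07 = 27.4193. B = V − Δ·S = -26.1473.
(2,1): S=139.4250. Δ = (V_up−V_dn)/(S_up−S_dn) = (92.9750−30.9456)/(153.3675−90.6263) = 0.9887. V = [p*·92.9750 + (1−p*)·30.9456]/1.07 = 83.0277. B = V − Δ·S = -54.8153.
(2,2): S=235.9500. Δ = (V_up−V_dn)/(S_up−S_dn) = (199.1525−92.9750)/(259.5450−153.3675) = 1.0000. V = [p*·199.1525 + (1−p*)·92.9750]/1.07 = 179.5084. B = V − Δ·S = -56.4416.
(1,0): S=126.7500. Δ = (V_up−V_dn)/(S_up−S_dn) = (83.0277−27.4193)/(139.4250−82.3875) = 0.9749. V = [p*·83.0277 + (1−p*)·27.4193]/1.07 = 74.1313. B = V − Δ·S = -49.4431.
(1,1): S=214.5000. Δ = (V_up−V_dn)/(S_up−S_dn) = (179.5084−83.0277)/(235.9500−139.4250) = 0.9995. V = [p*·179.5084 + (1−p*)·83.0277]/1.07 = 161.7536. B = V − Δ·S = -52.6478.
(0,0): S=195.0000. Δ = (V_up−V_dn)/(S_up−S_dn) = (161.7536−74.1313)/(214.5000−126.7500) = 0.9985. V = [p*·161.7536 + (1−p*)·74.1313]/1.07 = 145.7123. B = V − Δ·S = -49.0039.
The time-0 hedge costs 145.7123, which is the no-arbitrage price.

(0,0): Delta=0.9985 Bond=-49.0039
(1,0): Delta=0.9749 Bond=-49.4431
(1,1): Delta=0.9995 Bond=-52.6478
(2,0): Delta=0.6502 Bond=-26.1473
(2,1): Delta=0.9887 Bond=-54.8153
(2,2): Delta=1.0000 Bond=-56.4416
(3,0): Delta=-1.0000 Bond=60.3925
(3,1): Delta=0.7198 Bond=-34.2898
(3,2): Delta=1.0000 Bond=-60.3925
(3,3): Delta=1.0000 Bond=-60.3925
V0=145.7123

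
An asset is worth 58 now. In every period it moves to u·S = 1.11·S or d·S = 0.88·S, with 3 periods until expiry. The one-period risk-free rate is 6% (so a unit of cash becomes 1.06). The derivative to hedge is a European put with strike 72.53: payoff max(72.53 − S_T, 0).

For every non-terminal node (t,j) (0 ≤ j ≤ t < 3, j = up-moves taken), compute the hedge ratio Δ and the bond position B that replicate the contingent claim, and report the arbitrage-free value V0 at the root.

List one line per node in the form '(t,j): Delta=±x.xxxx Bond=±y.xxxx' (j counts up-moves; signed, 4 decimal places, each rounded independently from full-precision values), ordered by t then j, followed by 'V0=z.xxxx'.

The replicating-portfolio and risk-neutral prices coincide; use p* = (1.06−0.88)/(1.11−0.88) = 0.7826 for the latter.
Terminal payoffs: V(3,0)=33.0046, V(3,1)=22.6741, V(3,2)=9.6436, V(3,3)=0.0000
Node (2,0) S=44.9152: V=(p*·22.6741+(1−p*)·33.0046)/1.06=23.5093; Δ=(22.6741−33.0046)/(49.8559−39.5254)=-1.0000; B=V−Δ·S=68.4245
Node (2,1) S=56.6544: V=(p*·9.6436+(1−p*)·22.6741)/1.06=11.7701; Δ=(9.6436−22.6741)/(62.8864−49.8559)=-1.0000; B=V−Δ·S=68.4245
Node (2,2) S=71.4618: V=(p*·0.0000+(1−p*)·9.6436)/1.06=1.9778; Δ=(0.0000−9.6436)/(79.3226−62.8864)=-0.5867; B=V−Δ·S=43.9065
Node (1,0) S=51.0400: V=(p*·11.7701+(1−p*)·23.5093)/1.06=13.5114; Δ=(11.7701−23.5093)/(56.6544−44.9152)=-1.0000; B=V−Δ·S=64.5514
Node (1,1) S=64.3800: V=(p*·1.9778+(1−p*)·11.7701)/1.06=3.8741; Δ=(1.9778−11.7701)/(71.4618−56.6544)=-0.6613; B=V−Δ·S=46.4496
Node (0,0) S=58.0000: V=(p*·3.8741+(1−p*)·13.5114)/1.06=5.6313; Δ=(3.8741−13.5114)/(64.3800−51.0400)=-0.7224; B=V−Δ·S=47.5328
Each (Δ,B) replicates both successor values, so the strategy is self-financing and V0 is arbitrage-free.

(0,0): Delta=-0.7224 Bond=47.5328
(1,0): Delta=-1.0000 Bond=64.5514
(1,1): Delta=-0.6613 Bond=46.4496
(2,0): Delta=-1.0000 Bond=68.4245
(2,1): Delta=-1.0000 Bond=68.4245
(2,2): Delta=-0.5867 Bond=43.9065
V0=5.6313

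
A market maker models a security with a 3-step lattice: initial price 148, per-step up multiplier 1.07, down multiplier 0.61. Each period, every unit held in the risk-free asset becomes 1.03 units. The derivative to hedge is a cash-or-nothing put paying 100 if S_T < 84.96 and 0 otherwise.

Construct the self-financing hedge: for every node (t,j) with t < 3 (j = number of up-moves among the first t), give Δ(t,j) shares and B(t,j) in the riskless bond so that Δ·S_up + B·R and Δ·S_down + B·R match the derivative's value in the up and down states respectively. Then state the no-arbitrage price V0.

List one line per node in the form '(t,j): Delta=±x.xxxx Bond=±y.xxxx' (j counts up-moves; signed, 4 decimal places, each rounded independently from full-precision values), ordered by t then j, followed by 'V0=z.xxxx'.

The replicating-portfolio and risk-neutral prices coincide; use p* = (1.03−0.61)/(1.07−0.61) = 0.9130 for the latter.
Terminal payoffs: V(3,0)=100.0000, V(3,1)=100.0000, V(3,2)=0.0000, V(3,3)=0.0000
(2,0): S=55.0708. Δ = (V_up−V_dn)/(S_up−S_dn) = (100.0000−100.0000)/(58.9258−33.5932) = 0.0000. V = [p*·100.0000 + (1−p*)·100.0000]/1.03 = 97.0874. B = V − Δ·S = 97.0874.
(2,1): S=96.5996. Δ = (V_up−V_dn)/(S_up−S_dn) = (0.0000−100.0000)/(103.3616−58.9258) = -2.2504. V = [p*·0.0000 + (1−p*)·100.0000]/1.03 = 8.4424. B = V − Δ·S = 225.8337.
(2,2): S=169.4452. Δ = (V_up−V_dn)/(S_up−S_dn) = (0.0000−0.0000)/(181.3064−103.3616) = 0.0000. V = [p*·0.0000 + (1−p*)·0.0000]/1.03 = 0.0000. B = V − Δ·S = 0.0000.
(1,0): S=90.2800. Δ = (V_up−V_dn)/(S_up−S_dn) = (8.4424−97.0874)/(96.5996−55.0708) = -2.1345. V = [p*·8.4424 + (1−p*)·97.0874]/1.03 = 15.6802. B = V − Δ·S = 208.3868.
(1,1): S=158.3600. Δ = (V_up−V_dn)/(S_up−S_dn) = (0.0000−8.4424)/(169.4452−96.5996) = -0.1159. V = [p*·0.0000 + (1−p*)·8.4424]/1.03 = 0.7127. B = V − Δ·S = 19.0657.
(0,0): S=148.0000. Δ = (V_up−V_dn)/(S_up−S_dn) = (0.7127−15.6802)/(158.3600−90.2800) = -0.2199. V = [p*·0.7127 + (1−p*)·15.6802]/1.03 = 1.9556. B = V − Δ·S = 34.4936.
Each (Δ,B) replicates both successor values, so the strategy is self-financing and V0 is arbitrage-free.

(0,0): Delta=-0.2199 Bond=34.4936
(1,0): Delta=-2.1345 Bond=208.3868
(1,1): Delta=-0.1159 Bond=19.0657
(2,0): Delta=0.0000 Bond=97.0874
(2,1): Delta=-2.2504 Bond=225.8337
(2,2): Delta=0.0000 Bond=0.0000
V0=1.9556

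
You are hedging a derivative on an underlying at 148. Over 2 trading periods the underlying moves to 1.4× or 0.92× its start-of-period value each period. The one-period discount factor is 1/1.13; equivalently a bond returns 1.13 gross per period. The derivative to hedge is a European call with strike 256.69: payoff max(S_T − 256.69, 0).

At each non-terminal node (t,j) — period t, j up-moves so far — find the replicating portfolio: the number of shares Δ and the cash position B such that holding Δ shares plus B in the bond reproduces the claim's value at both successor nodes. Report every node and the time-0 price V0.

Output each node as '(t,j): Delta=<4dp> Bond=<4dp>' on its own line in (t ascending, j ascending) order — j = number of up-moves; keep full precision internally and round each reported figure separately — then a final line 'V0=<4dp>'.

No-arbitrage ⇒ martingale measure with p* = (R−d)/(u−d) = 0.4375.
Payoff layer (t=2): V(2,0)=0.0000, V(2,1)=0.0000, V(2,2)=33.3900
  t=1,j=0: stock 136.1600 → up 190.6240 (V=0.0000), down 125.2672 (V=0.0000). Price 0.0000; hedge Δ=0.0000, bond B=0.0000.
  t=1,j=1: stock 207.2000 → up 290.0800 (V=33.3900), down 190.6240 (V=0.0000). Price 12.9275; hedge Δ=0.3357, bond B=-56.6350.
  t=0,j=0: stock 148.0000 → up 207.2000 (V=12.9275), down 136.1600 (V=0.0000). Price 5.0051; hedge Δ=0.1820, bond B=-21.9273.
Each (Δ,B) replicates both successor values, so the strategy is self-financing and V0 is arbitrage-free.

(0,0): Delta=0.1820 Bond=-21.9273
(1,0): Delta=0.0000 Bond=0.0000
(1,1): Delta=0.3357 Bond=-56.6350
V0=5.0051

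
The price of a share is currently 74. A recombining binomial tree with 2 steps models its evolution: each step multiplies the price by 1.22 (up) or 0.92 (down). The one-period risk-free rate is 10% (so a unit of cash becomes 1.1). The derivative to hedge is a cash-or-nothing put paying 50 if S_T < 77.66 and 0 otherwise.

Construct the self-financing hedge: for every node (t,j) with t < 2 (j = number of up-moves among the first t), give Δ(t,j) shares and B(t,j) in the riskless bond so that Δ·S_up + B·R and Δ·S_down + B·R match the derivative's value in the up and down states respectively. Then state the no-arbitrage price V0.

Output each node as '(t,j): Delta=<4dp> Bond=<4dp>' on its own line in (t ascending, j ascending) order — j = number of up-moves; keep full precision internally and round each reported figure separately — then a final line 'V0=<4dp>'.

(0,0): Delta=-0.8190 Bond=67.2176
(1,0): Delta=-2.4481 Bond=184.8485
(1,1): Delta=0.0000 Bond=0.0000
V0=6.6116

Risk-neutral probability p* = (R−d)/(u−d) = (1.1−0.92)/(1.22−0.92) = 0.6000.
Payoff layer (t=2): V(2,0)=50.0000, V(2,1)=0.0000, V(2,2)=0.0000
Node (1,0) S=68.0800: V=(p*·0.0000+(1−p*)·50.0000)/1.1=18.1818; Δ=(0.0000−50.0000)/(83.0576−62.6336)=-2.4481; B=V−Δ·S=184.8485
Node (1,1) S=90.2800: V=(p*·0.0000+(1−p*)·0.0000)/1.1=0.0000; Δ=(0.0000−0.0000)/(110.1416−83.0576)=0.0000; B=V−Δ·S=0.0000
Node (0,0) S=74.0000: V=(p*·0.0000+(1−p*)·18.1818)/1.1=6.6116; Δ=(0.0000−18.1818)/(90.2800−68.0800)=-0.8190; B=V−Δ·S=67.2176
Each (Δ,B) replicates both successor values, so the strategy is self-financing and V0 is arbitrage-free.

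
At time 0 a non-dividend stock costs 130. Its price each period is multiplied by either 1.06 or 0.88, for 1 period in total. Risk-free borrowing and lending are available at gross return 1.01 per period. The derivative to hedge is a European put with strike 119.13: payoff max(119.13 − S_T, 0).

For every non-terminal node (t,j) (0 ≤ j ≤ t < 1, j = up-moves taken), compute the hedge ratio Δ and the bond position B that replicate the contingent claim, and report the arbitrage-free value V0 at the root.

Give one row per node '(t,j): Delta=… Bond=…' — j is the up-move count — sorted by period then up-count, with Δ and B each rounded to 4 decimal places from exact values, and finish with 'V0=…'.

Since d<R<u, set p* = (R−d)/(u−d) = 0.7222; price each node as the discounted p*-expectation of its children.
At expiry t=1: V(1,0)=4.7300, V(1,1)=0.0000
Node (0,0) S=130.0000: V=(p*·0.0000+(1−p*)·4.7300)/1.01=1.3009; Δ=(0.0000−4.7300)/(137.8000−114.4000)=-0.2021; B=V−Δ·S=27.5787
Self-financing check: at every node Δ·S+B equals the discounted successor values.

(0,0): Delta=-0.2021 Bond=27.5787
V0=1.3009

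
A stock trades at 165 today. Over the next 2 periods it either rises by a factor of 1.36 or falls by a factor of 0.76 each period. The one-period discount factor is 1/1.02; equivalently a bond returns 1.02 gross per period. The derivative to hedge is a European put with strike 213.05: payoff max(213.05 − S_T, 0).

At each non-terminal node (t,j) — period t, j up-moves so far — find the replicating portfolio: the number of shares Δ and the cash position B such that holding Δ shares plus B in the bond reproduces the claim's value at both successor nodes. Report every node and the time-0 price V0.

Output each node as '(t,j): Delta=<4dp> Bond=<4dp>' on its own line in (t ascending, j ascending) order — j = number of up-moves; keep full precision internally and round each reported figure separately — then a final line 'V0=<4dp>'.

Risk-neutral probability p* = (R−d)/(u−d) = (1.02−0.76)/(1.36−0.76) = 0.4333.
Terminal values V(2,·): V(2,0)=117.7460, V(2,1)=42.5060, V(2,2)=0.0000
  t=1,j=0: stock 125.4000 → up 170.5440 (V=42.5060), down 95.3040 (V=117.7460). Price 83.4725; hedge Δ=-1.0000, bond B=208.8725.
  t=1,j=1: stock 224.4000 → up 305.1840 (V=0.0000), down 170.5440 (V=42.5060). Price 23.6144; hedge Δ=-0.3157, bond B=94.4578.
  t=0,j=0: stock 165.0000 → up 224.4000 (V=23.6144), down 125.4000 (V=83.4725). Price 56.4059; hedge Δ=-0.6046, bond B=156.1694.
Each (Δ,B) replicates both successor values, so the strategy is self-financing and V0 is arbitrage-free.

(0,0): Delta=-0.6046 Bond=156.1694
(1,0): Delta=-1.0000 Bond=208.8725
(1,1): Delta=-0.3157 Bond=94.4578
V0=56.4059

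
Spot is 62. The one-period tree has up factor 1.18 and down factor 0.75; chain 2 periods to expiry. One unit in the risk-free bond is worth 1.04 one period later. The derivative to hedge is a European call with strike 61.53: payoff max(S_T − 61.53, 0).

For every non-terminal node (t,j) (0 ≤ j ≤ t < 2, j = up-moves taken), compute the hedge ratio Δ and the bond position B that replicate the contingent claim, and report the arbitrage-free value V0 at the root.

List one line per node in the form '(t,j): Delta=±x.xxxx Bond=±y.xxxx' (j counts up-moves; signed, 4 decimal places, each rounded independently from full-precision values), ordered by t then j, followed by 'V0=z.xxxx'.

Since d<R<u, set p* = (R−d)/(u−d) = 0.6744; price each node as the discounted p*-expectation of its children.
At expiry t=2: V(2,0)=0.0000, V(2,1)=0.0000, V(2,2)=24.7988
(1,0): S=46.5000. Δ = (V_up−V_dn)/(S_up−S_dn) = (0.0000−0.0000)/(54.8700−34.8750) = 0.0000. V = [p*·0.0000 + (1−p*)·0.0000]/1.04 = 0.0000. B = V − Δ·S = 0.0000.
(1,1): S=73.1600. Δ = (V_up−V_dn)/(S_up−S_dn) = (24.7988−0.0000)/(86.3288−54.8700) = 0.7883. V = [p*·24.7988 + (1−p*)·0.0000]/1.04 = 16.0815. B = V − Δ·S = -41.5901.
(0,0): S=62.0000. Δ = (V_up−V_dn)/(S_up−S_dn) = (16.0815−0.0000)/(73.1600−46.5000) = 0.6032. V = [p*·16.0815 + (1−p*)·0.0000]/1.04 = 10.4285. B = V − Δ·S = -26.9703.
The time-0 hedge costs 10.4285, which is the no-arbitrage price.

(0,0): Delta=0.6032 Bond=-26.9703
(1,0): Delta=0.0000 Bond=0.0000
(1,1): Delta=0.7883 Bond=-41.5901
V0=10.4285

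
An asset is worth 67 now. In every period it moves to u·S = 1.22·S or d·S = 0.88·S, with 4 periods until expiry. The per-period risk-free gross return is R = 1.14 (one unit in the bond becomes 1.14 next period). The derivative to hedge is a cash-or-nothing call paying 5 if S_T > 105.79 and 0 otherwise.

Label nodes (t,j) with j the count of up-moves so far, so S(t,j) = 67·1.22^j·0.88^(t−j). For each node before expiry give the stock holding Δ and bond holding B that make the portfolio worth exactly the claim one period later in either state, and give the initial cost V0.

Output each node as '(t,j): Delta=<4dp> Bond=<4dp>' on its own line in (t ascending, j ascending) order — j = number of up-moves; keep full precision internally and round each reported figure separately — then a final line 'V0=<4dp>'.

The replicating-portfolio and risk-neutral prices coincide; use p* = (1.14−0.88)/(1.22−0.88) = 0.7647 for the latter.
Terminal payoffs: V(4,0)=0.0000, V(4,1)=0.0000, V(4,2)=0.0000, V(4,3)=5.0000, V(4,4)=5.0000
(3,0): S=45.6586. Δ = (V_up−V_dn)/(S_up−S_dn) = (0.0000−0.0000)/(55.7035−40.1796) = 0.0000. V = [p*·0.0000 + (1−p*)·0.0000]/1.14 = 0.0000. B = V − Δ·S = 0.0000.
(3,1): S=63.2995. Δ = (V_up−V_dn)/(S_up−S_dn) = (0.0000−0.0000)/(77.2253−55.7035) = 0.0000. V = [p*·0.0000 + (1−p*)·0.0000]/1.14 = 0.0000. B = V − Δ·S = 0.0000.
(3,2): S=87.7561. Δ = (V_up−V_dn)/(S_up−S_dn) = (5.0000−0.0000)/(107.0624−77.2253) = 0.1676. V = [p*·5.0000 + (1−p*)·0.0000]/1.14 = 3.3540. B = V − Δ·S = -11.3519.
(3,3): S=121.6618. Δ = (V_up−V_dn)/(S_up−S_dn) = (5.0000−5.0000)/(148.4274−107.0624) = 0.0000. V = [p*·5.0000 + (1−p*)·5.0000]/1.14 = 4.3860. B = V − Δ·S = 4.3860.
(2,0): S=51.8848. Δ = (V_up−V_dn)/(S_up−S_dn) = (0.0000−0.0000)/(63.2995−45.6586) = 0.0000. V = [p*·0.0000 + (1−p*)·0.0000]/1.14 = 0.0000. B = V − Δ·S = 0.0000.
(2,1): S=71.9312. Δ = (V_up−V_dn)/(S_up−S_dn) = (3.3540−0.0000)/(87.7561−63.2995) = 0.1371. V = [p*·3.3540 + (1−p*)·0.0000]/1.14 = 2.2498. B = V − Δ·S = -7.6148.
(2,2): S=99.7228. Δ = (V_up−V_dn)/(S_up−S_dn) = (4.3860−3.3540)/(121.6618−87.7561) = 0.0304. V = [p*·4.3860 + (1−p*)·3.3540]/1.14 = 3.6343. B = V − Δ·S = 0.5991.
(1,0): S=58.9600. Δ = (V_up−V_dn)/(S_up−S_dn) = (2.2498−0.0000)/(71.9312−51.8848) = 0.1122. V = [p*·2.2498 + (1−p*)·0.0000]/1.14 = 1.5092. B = V − Δ·S = -5.1080.
(1,1): S=81.7400. Δ = (V_up−V_dn)/(S_up−S_dn) = (3.6343−2.2498)/(99.7228−71.9312) = 0.0498. V = [p*·3.6343 + (1−p*)·2.2498]/1.14 = 2.9023. B = V − Δ·S = -1.1698.
(0,0): S=67.0000. Δ = (V_up−V_dn)/(S_up−S_dn) = (2.9023−1.5092)/(81.7400−58.9600) = 0.0612. V = [p*·2.9023 + (1−p*)·1.5092]/1.14 = 2.2583. B = V − Δ·S = -1.8390.
Check: Δ(0,0)·S0 + B(0,0) = 2.2583 = V0.

(0,0): Delta=0.0612 Bond=-1.8390
(1,0): Delta=0.1122 Bond=-5.1080
(1,1): Delta=0.0498 Bond=-1.1698
(2,0): Delta=0.0000 Bond=0.0000
(2,1): Delta=0.1371 Bond=-7.6148
(2,2): Delta=0.0304 Bond=0.5991
(3,0): Delta=0.0000 Bond=0.0000
(3,1): Delta=0.0000 Bond=0.0000
(3,2): Delta=0.1676 Bond=-11.3519
(3,3): Delta=0.0000 Bond=4.3860
V0=2.2583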